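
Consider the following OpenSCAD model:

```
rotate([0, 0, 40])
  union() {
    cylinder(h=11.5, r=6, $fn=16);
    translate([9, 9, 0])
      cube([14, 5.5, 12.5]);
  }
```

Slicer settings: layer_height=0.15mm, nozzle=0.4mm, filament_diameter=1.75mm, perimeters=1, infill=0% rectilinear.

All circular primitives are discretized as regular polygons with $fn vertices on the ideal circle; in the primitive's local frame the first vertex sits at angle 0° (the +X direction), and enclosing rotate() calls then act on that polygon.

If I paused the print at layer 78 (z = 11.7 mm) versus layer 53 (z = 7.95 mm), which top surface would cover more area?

layer 53 (z = 7.95 mm)

Layer 78 (z = 11.7): the cylinder is absent (z outside [0, 11.5]); the cube at (9, 9) (footprint 14×5.5) is included at this height (area 77.00 mm²); Combining (union): only the 14×5.5 cube at (9, 9) is present, so the union is just that shape — area = 77.00 mm²; (rotated 40° about Z; rotation is an isometry so areas/perimeters/island counts are preserved). So its area = 77.00 mm². Layer 53 (z = 7.95): the cylinder: section is a regular 16-gon, circumradius r=6 (area = (16/2)·6.000²·sin(360°/16) = 110.21 mm²); the 14×5.5 cube at (9, 9) contributes its full rectangle (area 77.00 mm²); Combining (union): the 2 present regions are separate (no shared area or edge), so areas and boundary lengths simply add and each stays a separate island — area = 187.21 mm²; (whole slice rotated 40° about Z — lengths, areas and connectivity unchanged). So its area = 187.21 mm². Layer 53 is larger (187.21 vs 77.00 mm²).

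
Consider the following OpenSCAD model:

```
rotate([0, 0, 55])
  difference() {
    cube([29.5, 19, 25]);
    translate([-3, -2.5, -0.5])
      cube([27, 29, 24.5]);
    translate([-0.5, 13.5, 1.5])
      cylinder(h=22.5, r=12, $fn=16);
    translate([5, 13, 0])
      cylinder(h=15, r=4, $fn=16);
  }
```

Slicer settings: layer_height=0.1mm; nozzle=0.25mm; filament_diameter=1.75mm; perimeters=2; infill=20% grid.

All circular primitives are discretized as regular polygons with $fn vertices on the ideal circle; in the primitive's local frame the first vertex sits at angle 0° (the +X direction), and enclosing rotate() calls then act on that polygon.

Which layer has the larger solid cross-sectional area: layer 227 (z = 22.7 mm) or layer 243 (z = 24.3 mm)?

Layer 227 (z = 22.7): the cube (footprint 29.5×19) is included at this height (area 560.50 mm²); the cube at (-3, -2.5) is present — its section is the full 27×29 rectangle (area 783.00 mm²); the cylinder at (-0.5, 13.5): section is a regular 16-gon, circumradius r=12 (area = (16/2)·12.000²·sin(360°/16) = 440.85 mm²); the cylinder at (5, 13) does not reach this height (z outside [0, 15]); Subtracting the remaining from the first: starting from the 29.5×19 cube (560.50 mm²), the 27×29 cube at (-3, -2.5) partially overlaps it — only the 456.00 mm² overlap (of its 783.00 mm²) is removed, clipping the outline; the r=12 cylinder at (-0.5, 13.5) misses the remaining region (no effect) — area = 104.50 mm²; (rotated 55° about Z; rotation is an isometry so areas/perimeters/island counts are preserved). So its area = 104.50 mm². Layer 243 (z = 24.3): the cube (footprint 29.5×19) is included at this height (area 560.50 mm²); the cube at (-3, -2.5) is not intersected at this z (z outside [-0.5, 24]); the cylinder at (-0.5, 13.5) does not reach this height (z outside [1.5, 24]); the cylinder at (5, 13) is not intersected at this z (z outside [0, 15]); Taking the first minus the rest: none of the subtracted shapes is present at this height, so the 29.5×19 cube is unchanged — area = 560.50 mm²; (whole slice rotated 55° about Z — lengths, areas and connectivity unchanged). So its area = 560.50 mm². Layer 243 is larger (560.50 vs 104.50 mm²).

layer 243 (z = 24.3 mm)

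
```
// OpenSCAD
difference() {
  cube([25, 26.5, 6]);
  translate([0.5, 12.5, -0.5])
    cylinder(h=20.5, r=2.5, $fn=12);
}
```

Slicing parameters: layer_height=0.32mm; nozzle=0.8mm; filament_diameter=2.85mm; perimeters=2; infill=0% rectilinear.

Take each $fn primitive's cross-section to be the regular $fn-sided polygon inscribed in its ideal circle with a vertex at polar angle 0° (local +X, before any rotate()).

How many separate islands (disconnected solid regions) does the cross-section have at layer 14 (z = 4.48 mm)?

At z = 4.48 mm: the cube is present — its section is the full 25×26.5 rectangle; the cylinder at (0.5, 12.5): section is a regular 12-gon, circumradius r=2.5; Taking the first minus the rest: starting from the 25×26.5 cube, the r=2.5 cylinder at (0.5, 12.5) partially overlaps it — only the 11.81 mm² overlap (of its 18.75 mm²) is removed, clipping the outline — 1 connected region. Overall, the cross-section is a single solid region. Island count = 1.

1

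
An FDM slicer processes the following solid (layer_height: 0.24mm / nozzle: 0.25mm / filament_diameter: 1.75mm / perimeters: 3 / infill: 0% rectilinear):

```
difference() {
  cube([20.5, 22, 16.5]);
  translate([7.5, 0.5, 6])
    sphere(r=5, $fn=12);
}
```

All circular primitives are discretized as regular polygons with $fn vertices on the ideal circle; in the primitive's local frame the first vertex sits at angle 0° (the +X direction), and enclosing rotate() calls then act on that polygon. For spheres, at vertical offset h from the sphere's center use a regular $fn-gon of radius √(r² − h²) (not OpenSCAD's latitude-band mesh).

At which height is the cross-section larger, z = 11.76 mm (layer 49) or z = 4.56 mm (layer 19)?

Layer 49 (z = 11.76): the 20.5×22 cube contributes its full rectangle (area 451.00 mm²); the sphere at (7.5, 0.5) does not reach this height (|z−center|=5.760 > r=5); Taking the first minus the rest: none of the subtracted shapes is present at this height, so the 20.5×22 cube is unchanged — area = 451.00 mm². So its area = 451.00 mm². Layer 19 (z = 4.56): the 20.5×22 cube contributes its full rectangle (area 451.00 mm²); the r=5 sphere at (7.5, 0.5) contributes a regular 12-gon of circumradius √(5²−1.44²) = 4.788 (area = (12/2)·4.788²·sin(360°/12) = 68.78 mm²); Taking the first minus the rest: starting from the 20.5×22 cube (451.00 mm²), the r=5 sphere at (7.5, 0.5) partially overlaps it — only the 39.11 mm² overlap (of its 68.78 mm²) is removed, clipping the outline — area = 411.89 mm². So its area = 411.89 mm². Layer 49 is larger (451.00 vs 411.89 mm²).

layer 49 (z = 11.76 mm)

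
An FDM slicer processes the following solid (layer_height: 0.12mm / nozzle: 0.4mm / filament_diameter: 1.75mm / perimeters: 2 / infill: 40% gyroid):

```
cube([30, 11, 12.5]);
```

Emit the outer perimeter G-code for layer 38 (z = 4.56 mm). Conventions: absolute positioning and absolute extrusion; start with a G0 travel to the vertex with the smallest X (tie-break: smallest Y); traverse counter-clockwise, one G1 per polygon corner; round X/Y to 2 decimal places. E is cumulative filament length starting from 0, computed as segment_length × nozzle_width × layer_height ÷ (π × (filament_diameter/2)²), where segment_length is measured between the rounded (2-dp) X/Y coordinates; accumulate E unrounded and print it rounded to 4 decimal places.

G0 X0.00 Y0.00 Z4.56
G1 X30.00 Y0.00 E0.5987
G1 X30.00 Y11.00 E0.8182
G1 X0.00 Y11.00 E1.4169
G1 X0.00 Y0.00 E1.6364

At z = 4.56 mm: the cube (footprint 30×11) is included at this height. The outline is a single polygon with 4 vertices. Extrusion per mm of travel: 0.4 × 0.12 / (π × 0.875²) = 0.019956. Accumulating E over each segment gives final E = 1.6364.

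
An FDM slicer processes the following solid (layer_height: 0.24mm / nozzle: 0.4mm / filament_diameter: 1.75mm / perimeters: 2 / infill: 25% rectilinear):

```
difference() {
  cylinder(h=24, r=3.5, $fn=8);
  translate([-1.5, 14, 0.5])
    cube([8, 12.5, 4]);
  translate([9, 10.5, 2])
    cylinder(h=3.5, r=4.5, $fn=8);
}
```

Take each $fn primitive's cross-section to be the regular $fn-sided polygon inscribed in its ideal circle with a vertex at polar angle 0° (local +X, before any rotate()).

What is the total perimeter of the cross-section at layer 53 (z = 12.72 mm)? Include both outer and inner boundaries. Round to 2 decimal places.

21.43 mm

At z = 12.72 mm: the cylinder: section is a regular 8-gon, circumradius r=3.5 (perimeter = 2·8·3.500·sin(180°/8) = 21.43 mm); the cube at (-1.5, 14) does not reach this height (z outside [0.5, 4.5]); the cylinder at (9, 10.5) is not intersected at this z (z outside [2, 5.5]); Taking the first minus the rest: none of the subtracted shapes is present at this height, so the r=3.5 cylinder is unchanged — boundary = 21.43 mm. Overall, the cross-section is a single solid region. Total boundary length (outer) = 21.43 mm.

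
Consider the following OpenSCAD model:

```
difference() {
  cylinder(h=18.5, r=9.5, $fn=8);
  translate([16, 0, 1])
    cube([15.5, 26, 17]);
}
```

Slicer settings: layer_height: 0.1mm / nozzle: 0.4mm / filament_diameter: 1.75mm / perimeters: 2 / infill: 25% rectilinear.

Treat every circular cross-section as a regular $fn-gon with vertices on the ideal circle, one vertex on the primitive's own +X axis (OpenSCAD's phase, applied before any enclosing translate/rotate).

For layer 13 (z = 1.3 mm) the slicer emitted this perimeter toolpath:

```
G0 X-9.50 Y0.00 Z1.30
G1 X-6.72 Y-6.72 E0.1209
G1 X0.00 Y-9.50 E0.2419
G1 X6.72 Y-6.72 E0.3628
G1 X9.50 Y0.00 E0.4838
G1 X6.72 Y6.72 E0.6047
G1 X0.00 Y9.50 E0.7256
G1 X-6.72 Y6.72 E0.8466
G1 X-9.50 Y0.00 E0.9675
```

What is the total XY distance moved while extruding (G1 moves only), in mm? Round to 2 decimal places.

58.18 mm

Sum the Euclidean lengths of each G1 segment: total = 58.18 mm.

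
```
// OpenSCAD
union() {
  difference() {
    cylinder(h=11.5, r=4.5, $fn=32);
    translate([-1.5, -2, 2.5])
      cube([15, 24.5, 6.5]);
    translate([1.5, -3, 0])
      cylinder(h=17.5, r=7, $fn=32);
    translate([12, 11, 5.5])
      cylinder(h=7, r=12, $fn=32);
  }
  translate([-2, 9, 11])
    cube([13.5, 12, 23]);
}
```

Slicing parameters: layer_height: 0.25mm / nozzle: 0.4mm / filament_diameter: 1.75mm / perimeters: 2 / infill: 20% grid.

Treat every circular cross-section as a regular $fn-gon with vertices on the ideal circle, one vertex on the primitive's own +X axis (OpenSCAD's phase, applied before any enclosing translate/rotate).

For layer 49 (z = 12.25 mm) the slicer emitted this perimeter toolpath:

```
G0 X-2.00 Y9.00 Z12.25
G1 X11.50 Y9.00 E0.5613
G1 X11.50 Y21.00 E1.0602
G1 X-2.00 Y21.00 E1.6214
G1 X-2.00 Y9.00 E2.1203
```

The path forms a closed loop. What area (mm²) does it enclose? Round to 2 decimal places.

162.00 mm²

Apply the shoelace formula to the sequence of (X, Y) vertices; enclosed area = 162.00 mm².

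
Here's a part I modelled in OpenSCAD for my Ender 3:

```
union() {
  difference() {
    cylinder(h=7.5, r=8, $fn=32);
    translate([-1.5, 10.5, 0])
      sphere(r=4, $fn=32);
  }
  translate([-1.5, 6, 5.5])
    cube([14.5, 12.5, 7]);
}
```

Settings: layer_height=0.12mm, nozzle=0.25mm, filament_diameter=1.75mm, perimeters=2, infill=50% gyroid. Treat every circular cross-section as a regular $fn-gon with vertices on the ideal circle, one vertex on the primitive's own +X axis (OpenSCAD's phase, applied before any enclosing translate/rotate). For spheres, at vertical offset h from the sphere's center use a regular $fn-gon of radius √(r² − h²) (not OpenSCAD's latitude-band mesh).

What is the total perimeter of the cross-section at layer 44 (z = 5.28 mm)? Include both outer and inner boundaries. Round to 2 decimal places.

At z = 5.28 mm: the r=8 cylinder gives a regular 32-gon of circumradius 8 (constant along its height) (perimeter = 2·32·8.000·sin(180°/32) = 50.18 mm); the sphere at (-1.5, 10.5) is not intersected at this z (|z−center|=5.280 > r=4); Subtracting the remaining from the first: none of the subtracted shapes is present at this height, so the r=8 cylinder is unchanged — boundary = 50.18 mm; the cube at (-1.5, 6) is not intersected at this z (z outside [5.5, 12.5]); Taking the union: only that combined region is present, so the union is just that shape — boundary = 50.18 mm. Overall, the cross-section is a single solid region. Total boundary length (outer) = 50.18 mm.

50.18 mm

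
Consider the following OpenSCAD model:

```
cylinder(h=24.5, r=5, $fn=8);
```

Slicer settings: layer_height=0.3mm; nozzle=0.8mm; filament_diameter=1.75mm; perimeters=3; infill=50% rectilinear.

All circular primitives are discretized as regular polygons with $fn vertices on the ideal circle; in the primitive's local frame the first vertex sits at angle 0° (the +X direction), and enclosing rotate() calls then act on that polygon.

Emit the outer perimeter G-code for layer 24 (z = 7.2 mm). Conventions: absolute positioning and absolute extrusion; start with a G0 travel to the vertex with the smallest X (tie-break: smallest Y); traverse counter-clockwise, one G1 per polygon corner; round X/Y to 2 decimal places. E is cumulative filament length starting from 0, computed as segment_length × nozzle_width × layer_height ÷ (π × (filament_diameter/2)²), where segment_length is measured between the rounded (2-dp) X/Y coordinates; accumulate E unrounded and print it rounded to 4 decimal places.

At z = 7.2 mm: the r=5 cylinder contributes a regular 8-gon of circumradius 5. The outline is a single polygon with 8 vertices. Extrusion per mm of travel: 0.8 × 0.3 / (π × 0.875²) = 0.099780. Accumulating E over each segment gives final E = 3.0567.

G0 X-5.00 Y0.00 Z7.20
G1 X-3.54 Y-3.54 E0.3821
G1 X0.00 Y-5.00 E0.7642
G1 X3.54 Y-3.54 E1.1463
G1 X5.00 Y0.00 E1.5283
G1 X3.54 Y3.54 E1.9104
G1 X0.00 Y5.00 E2.2925
G1 X-3.54 Y3.54 E2.6746
G1 X-5.00 Y0.00 E3.0567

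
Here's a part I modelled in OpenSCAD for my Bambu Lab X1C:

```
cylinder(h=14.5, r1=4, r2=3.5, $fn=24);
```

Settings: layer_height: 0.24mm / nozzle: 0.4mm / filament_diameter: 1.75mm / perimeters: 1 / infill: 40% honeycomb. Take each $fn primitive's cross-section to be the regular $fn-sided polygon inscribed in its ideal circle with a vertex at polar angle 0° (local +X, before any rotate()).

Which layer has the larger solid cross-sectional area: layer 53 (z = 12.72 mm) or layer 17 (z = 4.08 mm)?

layer 17 (z = 4.08 mm)

Layer 53 (z = 12.72): the cone contributes a regular 24-gon of circumradius 3.561 (interpolated between r1=4 and r2=3.5 at t=0.877) (area = (24/2)·3.561²·sin(360°/24) = 39.39 mm²). So its area = 39.39 mm². Layer 17 (z = 4.08): the cone: at t=0.281 of its height the radius interpolates to r₁+(r₂−r₁)t = 3.859, giving a regular 24-gon of that circumradius (area = (24/2)·3.859²·sin(360°/24) = 46.26 mm²). So its area = 46.26 mm². Layer 17 is larger (46.26 vs 39.39 mm²).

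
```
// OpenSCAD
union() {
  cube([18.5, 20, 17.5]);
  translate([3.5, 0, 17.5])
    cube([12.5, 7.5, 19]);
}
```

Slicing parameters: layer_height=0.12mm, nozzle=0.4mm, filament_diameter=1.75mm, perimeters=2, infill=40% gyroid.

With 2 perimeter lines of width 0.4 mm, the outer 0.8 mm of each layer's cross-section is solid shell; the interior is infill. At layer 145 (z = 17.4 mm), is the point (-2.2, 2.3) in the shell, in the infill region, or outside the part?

At z = 17.4 mm: the cube (footprint 18.5×20) is included at this height; the cube at (3.5, 0) is not intersected at this z (z outside [17.5, 36.5]); Merging all regions: only the 18.5×20 cube is present, so the union is just that shape — 1 connected region. Overall, the cross-section is a single solid region. The nearest boundary edge runs (0.00, 20.00)→(0.00, 0.00); distance from the point to it = 2.20 mm. The point is not inside any of the regions above, so it lies outside the cross-section (2.20 mm from the nearest boundary).

outside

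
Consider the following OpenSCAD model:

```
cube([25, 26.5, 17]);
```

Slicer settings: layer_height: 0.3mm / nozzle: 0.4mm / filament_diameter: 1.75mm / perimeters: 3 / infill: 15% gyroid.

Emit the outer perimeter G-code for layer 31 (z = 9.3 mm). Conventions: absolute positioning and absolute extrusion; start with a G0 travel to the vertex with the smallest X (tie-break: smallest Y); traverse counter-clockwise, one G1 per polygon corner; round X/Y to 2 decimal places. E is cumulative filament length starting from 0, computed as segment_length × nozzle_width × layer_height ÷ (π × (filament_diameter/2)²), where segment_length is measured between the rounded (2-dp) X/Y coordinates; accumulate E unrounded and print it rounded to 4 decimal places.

At z = 9.3 mm: the cube (footprint 25×26.5) is included at this height. The outline is a single polygon with 4 vertices. Extrusion per mm of travel: 0.4 × 0.3 / (π × 0.875²) = 0.049890. Accumulating E over each segment gives final E = 5.1387.

G0 X0.00 Y0.00 Z9.30
G1 X25.00 Y0.00 E1.2473
G1 X25.00 Y26.50 E2.5693
G1 X0.00 Y26.50 E3.8166
G1 X0.00 Y0.00 E5.1387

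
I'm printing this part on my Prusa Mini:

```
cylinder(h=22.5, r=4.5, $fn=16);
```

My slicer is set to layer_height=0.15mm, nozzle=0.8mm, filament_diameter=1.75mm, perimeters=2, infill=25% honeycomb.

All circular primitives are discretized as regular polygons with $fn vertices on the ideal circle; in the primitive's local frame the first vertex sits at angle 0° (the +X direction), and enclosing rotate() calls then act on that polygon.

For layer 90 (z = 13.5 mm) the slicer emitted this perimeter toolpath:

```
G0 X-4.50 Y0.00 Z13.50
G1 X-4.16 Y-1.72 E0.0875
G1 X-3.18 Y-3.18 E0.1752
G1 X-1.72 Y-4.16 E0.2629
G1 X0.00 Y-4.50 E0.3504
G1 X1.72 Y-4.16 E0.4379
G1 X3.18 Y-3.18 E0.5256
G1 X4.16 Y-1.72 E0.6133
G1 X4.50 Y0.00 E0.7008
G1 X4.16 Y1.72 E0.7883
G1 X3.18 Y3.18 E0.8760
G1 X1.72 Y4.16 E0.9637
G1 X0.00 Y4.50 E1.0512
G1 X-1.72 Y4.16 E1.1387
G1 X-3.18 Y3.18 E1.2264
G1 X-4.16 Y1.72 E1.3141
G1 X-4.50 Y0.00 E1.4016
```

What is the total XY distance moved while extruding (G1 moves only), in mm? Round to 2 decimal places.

28.09 mm

Sum the Euclidean lengths of each G1 segment: total = 28.09 mm.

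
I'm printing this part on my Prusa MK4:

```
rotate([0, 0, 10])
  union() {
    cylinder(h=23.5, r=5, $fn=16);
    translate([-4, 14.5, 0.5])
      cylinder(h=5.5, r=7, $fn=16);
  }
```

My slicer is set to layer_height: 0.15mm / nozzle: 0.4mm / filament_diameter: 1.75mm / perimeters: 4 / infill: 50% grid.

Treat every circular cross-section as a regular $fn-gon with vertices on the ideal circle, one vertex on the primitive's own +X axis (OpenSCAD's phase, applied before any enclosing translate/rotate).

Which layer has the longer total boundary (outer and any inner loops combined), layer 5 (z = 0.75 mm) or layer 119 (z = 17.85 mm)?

Layer 5 (z = 0.75): the cylinder: section is a regular 16-gon, circumradius r=5 (perimeter = 2·16·5.000·sin(180°/16) = 31.21 mm); the cylinder at (-4, 14.5): section is a regular 16-gon, circumradius r=7 (perimeter = 2·16·7.000·sin(180°/16) = 43.70 mm); Merging all regions: the 2 present regions are separate (no shared area or edge), so areas and boundary lengths simply add and each stays a separate island — boundary = 74.91 mm; (whole slice rotated 10° about Z — lengths, areas and connectivity unchanged). So its perimeter = 74.91 mm. Layer 119 (z = 17.85): the r=5 cylinder gives a regular 16-gon of circumradius 5 (constant along its height) (perimeter = 2·16·5.000·sin(180°/16) = 31.21 mm); the cylinder at (-4, 14.5) is absent (z outside [0.5, 6]); Combining (union): only the r=5 cylinder is present, so the union is just that shape — boundary = 31.21 mm; (whole slice rotated 10° about Z — lengths, areas and connectivity unchanged). So its perimeter = 31.21 mm. Layer 5 is larger (74.91 vs 31.21 mm).

layer 5 (z = 0.75 mm)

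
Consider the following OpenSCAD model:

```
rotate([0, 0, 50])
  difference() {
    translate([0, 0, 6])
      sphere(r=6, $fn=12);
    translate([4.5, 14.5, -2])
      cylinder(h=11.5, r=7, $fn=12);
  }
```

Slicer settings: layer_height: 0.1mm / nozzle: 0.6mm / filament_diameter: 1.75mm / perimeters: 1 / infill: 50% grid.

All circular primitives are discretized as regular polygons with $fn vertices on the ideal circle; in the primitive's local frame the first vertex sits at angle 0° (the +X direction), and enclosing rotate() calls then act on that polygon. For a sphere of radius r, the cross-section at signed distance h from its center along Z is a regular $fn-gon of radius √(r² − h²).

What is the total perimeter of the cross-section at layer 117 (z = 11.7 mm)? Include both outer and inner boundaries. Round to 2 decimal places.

At z = 11.7 mm: the r=6 sphere contributes a regular 12-gon of circumradius √(6²−5.7²) = 1.873 (perimeter = 2·12·1.873·sin(180°/12) = 11.64 mm); the cylinder at (4.5, 14.5) is absent (z outside [-2, 9.5]); Taking the first minus the rest: none of the subtracted shapes is present at this height, so the r=6 sphere is unchanged — boundary = 11.64 mm; (whole slice rotated 50° about Z — lengths, areas and connectivity unchanged). Overall, the cross-section is a single solid region. Total boundary length (outer) = 11.64 mm.

11.64 mm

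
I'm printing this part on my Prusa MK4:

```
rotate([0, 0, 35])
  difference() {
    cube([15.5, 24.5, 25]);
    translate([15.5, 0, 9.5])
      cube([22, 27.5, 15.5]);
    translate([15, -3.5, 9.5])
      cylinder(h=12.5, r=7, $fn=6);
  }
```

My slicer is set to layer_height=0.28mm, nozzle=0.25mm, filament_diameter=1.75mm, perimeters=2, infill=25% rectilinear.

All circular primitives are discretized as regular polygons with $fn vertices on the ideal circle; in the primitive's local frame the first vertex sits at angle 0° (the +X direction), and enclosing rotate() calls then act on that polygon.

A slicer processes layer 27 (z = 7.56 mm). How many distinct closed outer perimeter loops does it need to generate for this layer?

At z = 7.56 mm: the 15.5×24.5 cube contributes its full rectangle; the cube at (15.5, 0) is not intersected at this z (z outside [9.5, 25]); the cylinder at (15, -3.5) does not reach this height (z outside [9.5, 22]); Subtracting the remaining from the first: none of the subtracted shapes is present at this height, so the 15.5×24.5 cube is unchanged — 1 connected region; (rotated 35° about Z; rotation is an isometry so areas/perimeters/island counts are preserved). The result has 1 disconnected region.

1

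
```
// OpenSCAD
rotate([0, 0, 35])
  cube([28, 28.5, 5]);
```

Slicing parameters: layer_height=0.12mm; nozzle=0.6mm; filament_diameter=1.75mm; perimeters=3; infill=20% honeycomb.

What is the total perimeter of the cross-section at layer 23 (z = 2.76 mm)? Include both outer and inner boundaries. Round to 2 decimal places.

At z = 2.76 mm: the cube is present — its section is the full 28×28.5 rectangle (perimeter 113.00 mm); (whole slice rotated 35° about Z — lengths, areas and connectivity unchanged). Overall, the cross-section is a single solid region. Total boundary length (outer) = 113.00 mm.

113.00 mm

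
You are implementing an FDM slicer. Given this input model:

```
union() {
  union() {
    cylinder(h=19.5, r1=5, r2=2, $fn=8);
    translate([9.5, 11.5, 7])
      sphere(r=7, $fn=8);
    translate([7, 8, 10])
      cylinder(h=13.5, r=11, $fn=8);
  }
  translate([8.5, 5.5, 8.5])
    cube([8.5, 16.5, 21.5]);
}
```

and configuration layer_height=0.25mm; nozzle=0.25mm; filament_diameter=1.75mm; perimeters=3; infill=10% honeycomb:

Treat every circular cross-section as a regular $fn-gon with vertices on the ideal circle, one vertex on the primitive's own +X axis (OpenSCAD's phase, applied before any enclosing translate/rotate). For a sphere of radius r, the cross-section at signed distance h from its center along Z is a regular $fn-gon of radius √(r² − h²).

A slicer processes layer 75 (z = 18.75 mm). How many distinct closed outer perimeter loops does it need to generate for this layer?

1

At z = 18.75 mm: the cone (r1=5→r2=2) has section circumradius 2.115 here — a regular 8-gon; the sphere at (9.5, 11.5) does not reach this height (|z−center|=11.750 > r=7); the r=11 cylinder at (7, 8) gives a regular 8-gon of circumradius 11 (constant along its height); Combining (union): the regions partially overlap (shared area 6.04 mm²), so overlapping operands fuse into one piece — 1 connected region; the 8.5×16.5 cube at (8.5, 5.5) contributes its full rectangle; Taking the union: the regions partially overlap (shared area 89.57 mm²), so overlapping operands fuse into one piece — 1 connected region. The result has 1 disconnected region.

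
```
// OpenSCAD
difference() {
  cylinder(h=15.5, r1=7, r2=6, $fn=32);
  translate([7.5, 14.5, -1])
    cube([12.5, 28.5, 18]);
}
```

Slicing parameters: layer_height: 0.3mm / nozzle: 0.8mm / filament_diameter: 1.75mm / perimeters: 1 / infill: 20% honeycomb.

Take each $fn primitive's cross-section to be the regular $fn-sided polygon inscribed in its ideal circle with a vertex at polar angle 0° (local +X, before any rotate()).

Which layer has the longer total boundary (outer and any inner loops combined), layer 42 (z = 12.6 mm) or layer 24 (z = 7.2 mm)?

layer 24 (z = 7.2 mm)

Layer 42 (z = 12.6): the cone contributes a regular 32-gon of circumradius 6.187 (interpolated between r1=7 and r2=6 at t=0.813) (perimeter = 2·32·6.187·sin(180°/32) = 38.81 mm); the cube at (7.5, 14.5) (footprint 12.5×28.5) is included at this height (perimeter 82.00 mm); Subtracting the remaining from the first: starting from the cone, the 12.5×28.5 cube at (7.5, 14.5) misses the remaining region (no effect) — boundary = 38.81 mm. So its perimeter = 38.81 mm. Layer 24 (z = 7.2): the cone (r1=7→r2=6) has section circumradius 6.535 here — a regular 32-gon (perimeter = 2·32·6.535·sin(180°/32) = 41.00 mm); the cube at (7.5, 14.5) is present — its section is the full 12.5×28.5 rectangle (perimeter 82.00 mm); Taking the first minus the rest: starting from the cone, the 12.5×28.5 cube at (7.5, 14.5) misses the remaining region (no effect) — boundary = 41.00 mm. So its perimeter = 41.00 mm. Layer 24 is larger (41.00 vs 38.81 mm).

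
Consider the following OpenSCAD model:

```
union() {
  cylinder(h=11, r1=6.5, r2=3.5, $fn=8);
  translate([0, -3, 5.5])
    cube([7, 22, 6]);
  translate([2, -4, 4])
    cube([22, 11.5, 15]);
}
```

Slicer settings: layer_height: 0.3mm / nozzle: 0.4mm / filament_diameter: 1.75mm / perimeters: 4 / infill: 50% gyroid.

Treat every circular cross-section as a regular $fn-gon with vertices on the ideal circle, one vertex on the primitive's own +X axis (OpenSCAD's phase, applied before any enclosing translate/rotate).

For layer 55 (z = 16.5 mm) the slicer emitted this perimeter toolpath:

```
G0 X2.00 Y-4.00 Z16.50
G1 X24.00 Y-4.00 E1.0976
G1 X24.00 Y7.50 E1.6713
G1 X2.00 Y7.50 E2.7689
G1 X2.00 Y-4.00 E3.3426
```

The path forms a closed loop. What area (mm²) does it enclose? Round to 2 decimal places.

253.00 mm²

Apply the shoelace formula to the sequence of (X, Y) vertices; enclosed area = 253.00 mm².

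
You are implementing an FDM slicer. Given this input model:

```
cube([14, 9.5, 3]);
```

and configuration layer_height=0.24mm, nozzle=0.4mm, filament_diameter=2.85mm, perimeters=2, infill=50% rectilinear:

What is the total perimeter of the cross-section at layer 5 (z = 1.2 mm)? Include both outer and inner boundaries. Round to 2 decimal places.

At z = 1.2 mm: the cube is present — its section is the full 14×9.5 rectangle (perimeter 47.00 mm). Overall, the cross-section is a single solid region. Total boundary length (outer) = 47.00 mm.

47.00 mm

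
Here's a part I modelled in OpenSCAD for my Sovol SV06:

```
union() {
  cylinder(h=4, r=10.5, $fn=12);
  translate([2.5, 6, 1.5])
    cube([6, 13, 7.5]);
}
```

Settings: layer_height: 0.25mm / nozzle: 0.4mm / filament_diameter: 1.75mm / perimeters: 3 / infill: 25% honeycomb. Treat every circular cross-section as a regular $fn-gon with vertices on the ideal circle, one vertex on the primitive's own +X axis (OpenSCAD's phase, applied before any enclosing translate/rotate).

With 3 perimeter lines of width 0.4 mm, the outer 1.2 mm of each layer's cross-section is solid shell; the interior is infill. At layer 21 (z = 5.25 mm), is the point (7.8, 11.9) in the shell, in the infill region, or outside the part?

shell

At z = 5.25 mm: the cylinder is absent (z outside [0, 4]); the cube at (2.5, 6) is present — its section is the full 6×13 rectangle; Merging all regions: only the 6×13 cube at (2.5, 6) is present, so the union is just that shape — 1 connected region. Overall, the cross-section is a single solid region. The nearest boundary edge runs (8.50, 6.00)→(8.50, 19.00); distance from the point to it = 0.70 mm. The point is inside the cross-section, 0.70 mm from the nearest boundary — within the 1.2 mm shell band (3 × 0.4).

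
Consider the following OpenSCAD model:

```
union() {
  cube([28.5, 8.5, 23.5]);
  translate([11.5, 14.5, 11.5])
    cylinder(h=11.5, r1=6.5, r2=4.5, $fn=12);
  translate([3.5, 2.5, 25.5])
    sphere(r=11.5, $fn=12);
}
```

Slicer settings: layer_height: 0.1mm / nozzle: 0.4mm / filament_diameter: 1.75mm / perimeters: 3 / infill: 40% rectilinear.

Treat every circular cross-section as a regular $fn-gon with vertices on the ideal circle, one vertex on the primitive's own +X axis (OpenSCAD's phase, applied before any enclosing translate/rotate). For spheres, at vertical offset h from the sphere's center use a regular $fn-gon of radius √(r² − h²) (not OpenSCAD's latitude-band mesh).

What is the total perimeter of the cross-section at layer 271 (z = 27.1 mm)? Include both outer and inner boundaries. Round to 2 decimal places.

At z = 27.1 mm: the cube does not reach this height (z outside [0, 23.5]); the cone at (11.5, 14.5) does not reach this height (z outside [11.5, 23]); the r=11.5 sphere at (3.5, 2.5) contributes a regular 12-gon of circumradius √(11.5²−1.6²) = 11.388 (perimeter = 2·12·11.388·sin(180°/12) = 70.74 mm); Merging all regions: only the r=11.5 sphere at (3.5, 2.5) is present, so the union is just that shape — boundary = 70.74 mm. Overall, the cross-section is a single solid region. Total boundary length (outer) = 70.74 mm.

70.74 mm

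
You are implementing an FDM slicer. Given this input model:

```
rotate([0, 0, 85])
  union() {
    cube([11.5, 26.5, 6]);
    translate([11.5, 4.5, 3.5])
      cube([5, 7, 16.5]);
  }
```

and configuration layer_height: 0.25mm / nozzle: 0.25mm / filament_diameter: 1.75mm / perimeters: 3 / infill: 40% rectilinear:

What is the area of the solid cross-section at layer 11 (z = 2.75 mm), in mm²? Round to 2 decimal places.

304.75 mm²

At z = 2.75 mm: the cube (footprint 11.5×26.5) is included at this height (area 304.75 mm²); the cube at (11.5, 4.5) is not intersected at this z (z outside [3.5, 20]); Taking the union: only the 11.5×26.5 cube is present, so the union is just that shape — area = 304.75 mm²; (rotated 85° about Z; rotation is an isometry so areas/perimeters/island counts are preserved). Overall, the cross-section is a single solid region. Net area = 304.75 mm².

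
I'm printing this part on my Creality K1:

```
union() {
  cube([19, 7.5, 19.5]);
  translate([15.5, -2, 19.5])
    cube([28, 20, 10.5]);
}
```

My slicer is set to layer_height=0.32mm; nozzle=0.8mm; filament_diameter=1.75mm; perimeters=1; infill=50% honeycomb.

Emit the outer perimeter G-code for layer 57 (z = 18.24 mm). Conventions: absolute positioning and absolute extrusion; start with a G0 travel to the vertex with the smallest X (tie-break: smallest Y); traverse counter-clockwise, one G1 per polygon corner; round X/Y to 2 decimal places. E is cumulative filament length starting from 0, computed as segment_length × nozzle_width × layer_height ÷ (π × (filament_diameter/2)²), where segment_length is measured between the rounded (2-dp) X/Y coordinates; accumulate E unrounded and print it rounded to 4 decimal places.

At z = 18.24 mm: the 19×7.5 cube contributes its full rectangle; the cube at (15.5, -2) is absent (z outside [19.5, 30]); Merging all regions: only the 19×7.5 cube is present, so the union is just that shape — 1 connected region. The outline is a single polygon with 4 vertices. Extrusion per mm of travel: 0.8 × 0.32 / (π × 0.875²) = 0.106432. Accumulating E over each segment gives final E = 5.6409.

G0 X0.00 Y0.00 Z18.24
G1 X19.00 Y0.00 E2.0222
G1 X19.00 Y7.50 E2.8205
G1 X0.00 Y7.50 E4.8427
G1 X0.00 Y0.00 E5.6409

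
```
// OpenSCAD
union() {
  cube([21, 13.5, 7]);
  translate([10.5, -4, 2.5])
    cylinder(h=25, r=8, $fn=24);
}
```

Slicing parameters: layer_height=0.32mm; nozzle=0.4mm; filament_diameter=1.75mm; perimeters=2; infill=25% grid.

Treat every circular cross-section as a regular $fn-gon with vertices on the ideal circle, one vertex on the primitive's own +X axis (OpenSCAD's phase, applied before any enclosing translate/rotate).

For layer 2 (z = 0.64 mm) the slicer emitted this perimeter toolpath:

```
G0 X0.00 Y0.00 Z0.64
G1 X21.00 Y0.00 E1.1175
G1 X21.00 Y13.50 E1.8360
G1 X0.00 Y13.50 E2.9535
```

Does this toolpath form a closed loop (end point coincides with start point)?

no

Start point (G0): (0.00, 0.00). End point (last G1): the path does not return to the start — open.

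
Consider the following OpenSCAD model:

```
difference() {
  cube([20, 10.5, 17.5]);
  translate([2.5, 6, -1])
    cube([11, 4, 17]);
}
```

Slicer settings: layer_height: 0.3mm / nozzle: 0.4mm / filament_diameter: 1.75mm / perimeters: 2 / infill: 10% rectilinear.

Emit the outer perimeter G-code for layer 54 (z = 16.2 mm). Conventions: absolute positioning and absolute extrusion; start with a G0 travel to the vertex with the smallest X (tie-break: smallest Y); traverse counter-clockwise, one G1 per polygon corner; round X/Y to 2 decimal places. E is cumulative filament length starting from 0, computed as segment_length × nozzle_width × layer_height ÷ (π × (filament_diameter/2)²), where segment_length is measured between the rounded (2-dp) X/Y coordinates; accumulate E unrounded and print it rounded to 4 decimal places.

G0 X0.00 Y0.00 Z16.20
G1 X20.00 Y0.00 E0.9978
G1 X20.00 Y10.50 E1.5217
G1 X0.00 Y10.50 E2.5195
G1 X0.00 Y0.00 E3.0433

At z = 16.2 mm: the cube (footprint 20×10.5) is included at this height; the cube at (2.5, 6) does not reach this height (z outside [-1, 16]); After the difference (first − rest): none of the subtracted shapes is present at this height, so the 20×10.5 cube is unchanged — 1 connected region. The outline is a single polygon with 4 vertices. Extrusion per mm of travel: 0.4 × 0.3 / (π × 0.875²) = 0.049890. Accumulating E over each segment gives final E = 3.0433.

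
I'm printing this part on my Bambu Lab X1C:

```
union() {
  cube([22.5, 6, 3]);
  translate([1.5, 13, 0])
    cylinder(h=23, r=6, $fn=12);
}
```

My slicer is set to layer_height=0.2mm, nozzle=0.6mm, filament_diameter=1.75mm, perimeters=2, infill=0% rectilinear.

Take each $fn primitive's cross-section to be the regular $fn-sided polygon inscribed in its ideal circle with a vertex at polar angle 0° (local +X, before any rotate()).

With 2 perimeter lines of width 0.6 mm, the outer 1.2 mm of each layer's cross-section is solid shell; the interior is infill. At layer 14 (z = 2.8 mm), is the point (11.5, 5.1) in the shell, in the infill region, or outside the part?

At z = 2.8 mm: the cube is present — its section is the full 22.5×6 rectangle; the cylinder at (1.5, 13): section is a regular 12-gon, circumradius r=6; Merging all regions: the 2 present regions are separate (no shared area or edge), so areas and boundary lengths simply add and each stays a separate island — 2 connected regions. Overall, the cross-section has 2 separate islands. The nearest boundary edge runs (0.00, 6.00)→(22.50, 6.00); distance from the point to it = 0.90 mm. (Shell/infill is judged within the island containing the point — the largest one.) The point is inside the cross-section, 0.90 mm from the nearest boundary — within the 1.2 mm shell band (2 × 0.6).

shell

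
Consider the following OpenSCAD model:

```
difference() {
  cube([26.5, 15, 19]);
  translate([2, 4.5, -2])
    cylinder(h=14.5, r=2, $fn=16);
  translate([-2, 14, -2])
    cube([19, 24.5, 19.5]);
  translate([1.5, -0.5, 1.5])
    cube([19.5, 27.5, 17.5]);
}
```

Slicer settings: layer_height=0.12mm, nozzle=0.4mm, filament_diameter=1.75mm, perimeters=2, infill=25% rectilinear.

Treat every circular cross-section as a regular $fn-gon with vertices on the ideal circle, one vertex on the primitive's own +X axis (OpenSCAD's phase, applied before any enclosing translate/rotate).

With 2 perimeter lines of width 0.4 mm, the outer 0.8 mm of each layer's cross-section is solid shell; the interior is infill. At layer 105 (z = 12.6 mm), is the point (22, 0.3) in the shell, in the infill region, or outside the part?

At z = 12.6 mm: the cube (footprint 26.5×15) is included at this height; the cylinder at (2, 4.5) is absent (z outside [-2, 12.5]); the 19×24.5 cube at (-2, 14) contributes its full rectangle; the cube at (1.5, -0.5) is present — its section is the full 19.5×27.5 rectangle; Subtracting the remaining from the first: starting from the 26.5×15 cube, the 19×24.5 cube at (-2, 14) partially overlaps it — only the 17.00 mm² overlap (of its 465.50 mm²) is removed, clipping the outline; the 19.5×27.5 cube at (1.5, -0.5) partially overlaps it — only the 277.00 mm² overlap (of its 536.25 mm²) is removed, clipping the outline — 2 connected regions. Overall, the cross-section has 2 separate islands. The nearest boundary edge runs (26.50, 0.00)→(21.00, 0.00); distance from the point to it = 0.30 mm. (Shell/infill is judged within the island containing the point — the largest one.) The point is inside the cross-section, 0.30 mm from the nearest boundary — within the 0.8 mm shell band (2 × 0.4).

shell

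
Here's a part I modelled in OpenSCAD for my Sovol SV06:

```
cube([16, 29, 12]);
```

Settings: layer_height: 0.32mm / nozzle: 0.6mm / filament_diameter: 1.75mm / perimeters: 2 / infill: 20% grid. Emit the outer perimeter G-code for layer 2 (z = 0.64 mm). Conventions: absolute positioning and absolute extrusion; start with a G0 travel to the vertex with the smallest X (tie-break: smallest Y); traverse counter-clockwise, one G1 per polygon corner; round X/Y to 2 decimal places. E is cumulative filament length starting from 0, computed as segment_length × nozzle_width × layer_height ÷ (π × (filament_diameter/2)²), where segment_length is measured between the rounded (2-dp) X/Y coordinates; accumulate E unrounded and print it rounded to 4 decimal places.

G0 X0.00 Y0.00 Z0.64
G1 X16.00 Y0.00 E1.2772
G1 X16.00 Y29.00 E3.5921
G1 X0.00 Y29.00 E4.8693
G1 X0.00 Y0.00 E7.1842

At z = 0.64 mm: the cube is present — its section is the full 16×29 rectangle. The outline is a single polygon with 4 vertices. Extrusion per mm of travel: 0.6 × 0.32 / (π × 0.875²) = 0.079824. Accumulating E over each segment gives final E = 7.1842.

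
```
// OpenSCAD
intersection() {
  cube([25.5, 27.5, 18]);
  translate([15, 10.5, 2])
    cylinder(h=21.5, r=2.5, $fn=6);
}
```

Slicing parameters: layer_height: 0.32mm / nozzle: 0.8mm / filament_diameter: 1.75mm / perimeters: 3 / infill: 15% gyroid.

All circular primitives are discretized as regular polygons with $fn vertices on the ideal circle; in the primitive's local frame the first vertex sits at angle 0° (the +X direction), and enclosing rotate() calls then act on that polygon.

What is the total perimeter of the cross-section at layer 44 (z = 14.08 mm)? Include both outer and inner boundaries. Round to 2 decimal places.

At z = 14.08 mm: the cube (footprint 25.5×27.5) is included at this height (perimeter 106.00 mm); the cylinder at (15, 10.5): section is a regular 6-gon, circumradius r=2.5 (perimeter = 2·6·2.500·sin(180°/6) = 15.00 mm); After intersecting: the r=2.5 cylinder at (15, 10.5) lies inside the 25.5×27.5 cube, so the common part is the r=2.5 cylinder at (15, 10.5) itself — boundary = 15.00 mm. Overall, the cross-section is a single solid region. Total boundary length (outer) = 15.00 mm.

15.00 mm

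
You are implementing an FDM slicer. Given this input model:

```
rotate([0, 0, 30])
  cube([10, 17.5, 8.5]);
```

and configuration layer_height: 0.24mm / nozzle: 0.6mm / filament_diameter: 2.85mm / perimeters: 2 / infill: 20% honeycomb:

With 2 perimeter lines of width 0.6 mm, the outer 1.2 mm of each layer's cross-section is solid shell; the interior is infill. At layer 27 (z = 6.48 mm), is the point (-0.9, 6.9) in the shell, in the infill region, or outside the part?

At z = 6.48 mm: the 10×17.5 cube contributes its full rectangle; (whole slice rotated 30° about Z — lengths, areas and connectivity unchanged). Overall, the cross-section is a single solid region. Undo the 30° rotation: the query point maps to (2.671, 6.426) in the un-rotated model frame. The nearest boundary edge runs (0.00, 17.50)→(0.00, 0.00); distance from the point to it = 2.67 mm. The point is inside the cross-section and 2.67 mm from the nearest boundary — more than the 1.2 mm shell width (2 × 0.6), so it's in the infill interior.

infill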